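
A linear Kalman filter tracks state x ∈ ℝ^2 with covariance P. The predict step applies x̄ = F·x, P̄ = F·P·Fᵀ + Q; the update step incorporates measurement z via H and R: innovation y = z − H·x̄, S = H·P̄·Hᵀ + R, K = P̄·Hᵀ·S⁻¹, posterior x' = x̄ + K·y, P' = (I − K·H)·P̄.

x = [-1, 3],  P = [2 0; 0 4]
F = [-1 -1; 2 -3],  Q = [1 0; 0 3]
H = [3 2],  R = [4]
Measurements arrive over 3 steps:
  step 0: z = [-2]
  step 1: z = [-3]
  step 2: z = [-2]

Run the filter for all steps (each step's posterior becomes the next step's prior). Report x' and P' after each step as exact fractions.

step 0: x̄ = F·x = [-2, -11]
step 0: P̄ = F·P·Fᵀ + Q = [7 8; 8 47]
step 0: y = z − H·x̄ = [26]
step 0: S = H·P̄·Hᵀ + R = [351]
step 0: K = P̄·Hᵀ·S⁻¹ = [37/351; 118/351]
step 0: x' = x̄ + K·y = [20/27, -61/27]
step 0: P' = (I − K·H)·P̄ = [1088/351 -1558/351; -1558/351 2573/351]
step 1: x̄ = F·x = [41/27, 223/27]
step 1: P̄ = F·P·Fᵀ + Q = [896/351 3985/351; 3985/351 47258/351]
step 1: y = z − H·x̄ = [-650/27]
step 1: S = H·P̄·Hᵀ + R = [246320/351]
step 1: K = P̄·Hᵀ·S⁻¹ = [5329/123160; 106471/246320]
step 1: x' = x̄ + K·y = [5873/12316, -52877/24632]
step 1: P' = (I − K·H)·P̄ = [76289/61580 -218209/123160; -218209/123160 867569/246320]
step 2: x̄ = F·x = [41131/24632, 182123/24632]
step 2: P̄ = F·P·Fᵀ + Q = [546209/246320 1555977/246320; 1555977/246320 15004721/246320]
step 2: y = z − H·x̄ = [-536903/24632]
step 2: S = H·P̄·Hᵀ + R = [84591769/246320]
step 2: K = P̄·Hᵀ·S⁻¹ = [206547/3677903; 34677373/84591769]
step 2: x' = x̄ + K·y = [1639336/3677903, -130410801/84591769]
step 2: P' = (I − K·H)·P̄ = [4172156/3677903 -5845140/3677903; -5845140/3677903 271012076/84591769]

step 0: x' = [20/27, -61/27], P' = [1088/351 -1558/351; -1558/351 2573/351]
step 1: x' = [5873/12316, -52877/24632], P' = [76289/61580 -218209/123160; -218209/123160 867569/246320]
step 2: x' = [1639336/3677903, -130410801/84591769], P' = [4172156/3677903 -5845140/3677903; -5845140/3677903 271012076/84591769]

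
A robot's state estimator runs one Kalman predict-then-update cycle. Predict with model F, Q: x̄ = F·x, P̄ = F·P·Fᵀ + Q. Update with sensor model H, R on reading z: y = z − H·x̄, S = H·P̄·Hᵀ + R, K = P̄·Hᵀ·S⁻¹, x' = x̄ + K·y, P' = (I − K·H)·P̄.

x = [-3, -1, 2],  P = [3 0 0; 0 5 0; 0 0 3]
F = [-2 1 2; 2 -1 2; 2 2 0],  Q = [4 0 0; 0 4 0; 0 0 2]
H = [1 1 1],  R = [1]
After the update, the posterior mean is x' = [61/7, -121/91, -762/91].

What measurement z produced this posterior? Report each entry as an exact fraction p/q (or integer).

z = [-1]

x̄ = F·x = [9, -1, -8]
P̄ = F·P·Fᵀ + Q = [33 -5 -2; -5 33 2; -2 2 34]
S = H·P̄·Hᵀ + R = [91]
K = P̄·Hᵀ·S⁻¹ = [2/7; 30/91; 34/91]
x' − x̄ = [-2/7, -30/91, -34/91] = K·y
y = (KᵀK)⁻¹·Kᵀ·(x' − x̄) = [-1]
z = y + H·x̄ = [-1] + [0] = [-1]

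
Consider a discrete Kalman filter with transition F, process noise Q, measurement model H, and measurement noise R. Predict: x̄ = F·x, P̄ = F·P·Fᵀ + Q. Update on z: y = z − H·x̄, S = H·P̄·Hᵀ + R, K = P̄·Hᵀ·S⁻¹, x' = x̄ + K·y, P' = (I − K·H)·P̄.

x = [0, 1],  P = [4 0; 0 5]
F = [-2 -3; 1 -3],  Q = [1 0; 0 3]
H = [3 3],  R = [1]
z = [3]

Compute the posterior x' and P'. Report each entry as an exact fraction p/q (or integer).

x̄ = F·x = [-3, -3]
P̄ = F·P·Fᵀ + Q = [62 37; 37 52]
y = z − H·x̄ = [21]
S = H·P̄·Hᵀ + R = [1693]
K = P̄·Hᵀ·S⁻¹ = [297/1693; 267/1693]
x' = x̄ + K·y = [1158/1693, 528/1693]
P' = (I − K·H)·P̄ = [16757/1693 -16658/1693; -16658/1693 16747/1693]

x' = [1158/1693, 528/1693]
P' = [16757/1693 -16658/1693; -16658/1693 16747/1693]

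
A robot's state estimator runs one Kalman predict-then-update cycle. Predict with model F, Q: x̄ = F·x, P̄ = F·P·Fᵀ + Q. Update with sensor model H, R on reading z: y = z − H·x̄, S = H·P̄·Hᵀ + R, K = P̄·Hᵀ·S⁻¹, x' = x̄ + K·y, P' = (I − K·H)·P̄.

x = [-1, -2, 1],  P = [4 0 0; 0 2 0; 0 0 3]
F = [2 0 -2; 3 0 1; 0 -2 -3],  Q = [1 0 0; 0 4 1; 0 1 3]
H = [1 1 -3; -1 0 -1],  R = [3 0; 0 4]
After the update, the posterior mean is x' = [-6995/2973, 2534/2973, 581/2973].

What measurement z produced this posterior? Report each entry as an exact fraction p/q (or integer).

z = [-2, 2]

x̄ = F·x = [-4, -2, 1]
P̄ = F·P·Fᵀ + Q = [29 18 18; 18 43 -8; 18 -8 38]
S = H·P̄·Hᵀ + R = [393 111; 111 107]
K = P̄·Hᵀ·S⁻¹ = [2234/14865 -2949/4955; 2041/5946 -891/1982; -2456/14865 -1744/4955]
x' − x̄ = [4897/2973, 8480/2973, -2392/2973] = K·y
y = (KᵀK)⁻¹·Kᵀ·(x' − x̄) = [7, -1]
z = y + H·x̄ = [7, -1] + [-9, 3] = [-2, 2]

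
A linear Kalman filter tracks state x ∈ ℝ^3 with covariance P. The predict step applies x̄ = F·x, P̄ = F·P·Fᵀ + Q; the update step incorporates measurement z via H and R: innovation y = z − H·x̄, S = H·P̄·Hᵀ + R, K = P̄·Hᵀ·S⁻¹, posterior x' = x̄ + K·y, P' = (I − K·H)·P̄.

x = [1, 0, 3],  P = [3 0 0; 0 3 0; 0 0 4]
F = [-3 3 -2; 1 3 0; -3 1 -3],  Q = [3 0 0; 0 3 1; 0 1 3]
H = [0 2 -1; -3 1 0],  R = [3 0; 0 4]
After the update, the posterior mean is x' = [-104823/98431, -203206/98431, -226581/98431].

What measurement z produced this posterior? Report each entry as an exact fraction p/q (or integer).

z = [-2, 1]

x̄ = F·x = [-9, 1, -12]
P̄ = F·P·Fᵀ + Q = [73 18 60; 18 33 1; 60 1 69]
S = H·P̄·Hᵀ + R = [200 137; 137 586]
K = P̄·Hᵀ·S⁻¹ = [13473/98431 -36912/98431; 40967/98431 -13105/98431; -14739/98431 -26621/98431]
x' − x̄ = [781056/98431, -301637/98431, 954591/98431] = K·y
y = (KᵀK)⁻¹·Kᵀ·(x' − x̄) = [-16, -27]
z = y + H·x̄ = [-16, -27] + [14, 28] = [-2, 1]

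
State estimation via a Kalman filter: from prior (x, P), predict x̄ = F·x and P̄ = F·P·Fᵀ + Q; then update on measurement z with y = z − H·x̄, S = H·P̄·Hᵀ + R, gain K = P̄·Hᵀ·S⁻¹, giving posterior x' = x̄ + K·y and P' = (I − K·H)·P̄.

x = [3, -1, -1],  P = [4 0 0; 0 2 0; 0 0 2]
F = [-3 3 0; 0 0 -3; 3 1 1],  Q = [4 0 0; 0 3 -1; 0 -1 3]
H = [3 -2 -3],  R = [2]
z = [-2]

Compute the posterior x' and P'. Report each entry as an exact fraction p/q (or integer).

x' = [-1308/1451, 3072/1451, -2348/1451]
P' = [14462/1451 5544/1451 10590/1451; 5544/1451 30030/1451 -14462/1451; 10590/1451 -14462/1451 20368/1451]

x̄ = F·x = [-12, 3, 7]
P̄ = F·P·Fᵀ + Q = [58 0 -30; 0 21 -7; -30 -7 43]
y = z − H·x̄ = [61]
S = H·P̄·Hᵀ + R = [1451]
K = P̄·Hᵀ·S⁻¹ = [264/1451; -21/1451; -205/1451]
x' = x̄ + K·y = [-1308/1451, 3072/1451, -2348/1451]
P' = (I − K·H)·P̄ = [14462/1451 5544/1451 10590/1451; 5544/1451 30030/1451 -14462/1451; 10590/1451 -14462/1451 20368/1451]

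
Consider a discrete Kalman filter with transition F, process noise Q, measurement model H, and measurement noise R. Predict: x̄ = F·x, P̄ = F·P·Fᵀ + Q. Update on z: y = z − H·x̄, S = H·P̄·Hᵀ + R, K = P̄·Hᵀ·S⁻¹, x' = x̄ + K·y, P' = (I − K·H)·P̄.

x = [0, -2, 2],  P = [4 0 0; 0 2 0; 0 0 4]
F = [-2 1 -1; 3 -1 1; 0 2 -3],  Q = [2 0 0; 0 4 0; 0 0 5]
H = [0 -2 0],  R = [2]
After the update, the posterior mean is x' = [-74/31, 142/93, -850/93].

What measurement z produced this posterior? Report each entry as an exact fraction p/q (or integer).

z = [-3]

x̄ = F·x = [-4, 4, -10]
P̄ = F·P·Fᵀ + Q = [24 -30 16; -30 46 -16; 16 -16 49]
S = H·P̄·Hᵀ + R = [186]
K = P̄·Hᵀ·S⁻¹ = [10/31; -46/93; 16/93]
x' − x̄ = [50/31, -230/93, 80/93] = K·y
y = (KᵀK)⁻¹·Kᵀ·(x' − x̄) = [5]
z = y + H·x̄ = [5] + [-8] = [-3]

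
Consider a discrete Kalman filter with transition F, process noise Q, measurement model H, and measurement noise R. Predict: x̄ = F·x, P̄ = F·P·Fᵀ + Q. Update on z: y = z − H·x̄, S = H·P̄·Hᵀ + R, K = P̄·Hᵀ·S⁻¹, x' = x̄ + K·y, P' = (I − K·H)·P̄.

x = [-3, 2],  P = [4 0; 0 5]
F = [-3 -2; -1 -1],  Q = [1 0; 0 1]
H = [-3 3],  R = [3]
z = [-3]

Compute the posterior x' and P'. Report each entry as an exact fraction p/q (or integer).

x̄ = F·x = [5, 1]
P̄ = F·P·Fᵀ + Q = [57 22; 22 10]
y = z − H·x̄ = [9]
S = H·P̄·Hᵀ + R = [210]
K = P̄·Hᵀ·S⁻¹ = [-1/2; -6/35]
x' = x̄ + K·y = [1/2, -19/35]
P' = (I − K·H)·P̄ = [9/2 4; 4 134/35]

x' = [1/2, -19/35]
P' = [9/2 4; 4 134/35]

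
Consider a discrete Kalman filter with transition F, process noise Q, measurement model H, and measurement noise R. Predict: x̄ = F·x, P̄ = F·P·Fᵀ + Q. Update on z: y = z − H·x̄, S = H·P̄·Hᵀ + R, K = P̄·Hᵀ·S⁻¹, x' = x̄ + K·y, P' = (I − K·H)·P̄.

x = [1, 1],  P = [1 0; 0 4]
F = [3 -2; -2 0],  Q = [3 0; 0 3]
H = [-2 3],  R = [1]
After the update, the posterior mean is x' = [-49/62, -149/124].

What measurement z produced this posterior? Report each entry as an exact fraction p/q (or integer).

x̄ = F·x = [1, -2]
P̄ = F·P·Fᵀ + Q = [28 -6; -6 7]
S = H·P̄·Hᵀ + R = [248]
K = P̄·Hᵀ·S⁻¹ = [-37/124; 33/248]
x' − x̄ = [-111/62, 99/124] = K·y
y = (KᵀK)⁻¹·Kᵀ·(x' − x̄) = [6]
z = y + H·x̄ = [6] + [-8] = [-2]

z = [-2]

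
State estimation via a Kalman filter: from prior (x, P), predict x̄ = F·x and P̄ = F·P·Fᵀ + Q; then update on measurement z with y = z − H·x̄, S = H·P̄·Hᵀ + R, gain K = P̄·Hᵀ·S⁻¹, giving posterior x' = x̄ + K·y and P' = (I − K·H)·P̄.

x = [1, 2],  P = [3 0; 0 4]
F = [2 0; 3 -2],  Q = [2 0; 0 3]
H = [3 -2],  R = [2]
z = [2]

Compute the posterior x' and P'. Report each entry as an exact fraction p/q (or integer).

x̄ = F·x = [2, -1]
P̄ = F·P·Fᵀ + Q = [14 18; 18 46]
y = z − H·x̄ = [-6]
S = H·P̄·Hᵀ + R = [96]
K = P̄·Hᵀ·S⁻¹ = [1/16; -19/48]
x' = x̄ + K·y = [13/8, 11/8]
P' = (I − K·H)·P̄ = [109/8 163/8; 163/8 743/24]

x' = [13/8, 11/8]
P' = [109/8 163/8; 163/8 743/24]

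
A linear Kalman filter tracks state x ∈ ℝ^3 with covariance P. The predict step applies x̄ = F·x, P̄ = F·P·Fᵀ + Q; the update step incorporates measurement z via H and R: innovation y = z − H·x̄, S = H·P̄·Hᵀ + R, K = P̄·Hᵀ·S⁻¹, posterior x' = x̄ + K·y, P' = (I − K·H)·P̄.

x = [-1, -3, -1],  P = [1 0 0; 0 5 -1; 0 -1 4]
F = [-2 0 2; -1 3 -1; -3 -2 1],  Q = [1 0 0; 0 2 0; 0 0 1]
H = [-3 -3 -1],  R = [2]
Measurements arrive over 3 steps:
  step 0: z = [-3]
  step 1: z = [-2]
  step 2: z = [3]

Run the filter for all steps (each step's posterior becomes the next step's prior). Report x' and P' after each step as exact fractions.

step 0: x̄ = F·x = [0, -7, 8]
step 0: P̄ = F·P·Fᵀ + Q = [21 -12 18; -12 58 -36; 18 -36 38]
step 0: y = z − H·x̄ = [-16]
step 0: S = H·P̄·Hᵀ + R = [427]
step 0: K = P̄·Hᵀ·S⁻¹ = [-45/427; -102/427; 16/427]
step 0: x' = x̄ + K·y = [720/427, -1357/427, 3160/427]
step 0: P' = (I − K·H)·P̄ = [6942/427 -9714/427 8406/427; -9714/427 14362/427 -13740/427; 8406/427 -13740/427 15970/427]
step 1: x̄ = F·x = [80/7, -7951/427, 3714/427]
step 1: P̄ = F·P·Fᵀ + Q = [407/7 -692/7 368/7; -692/7 310560/427 -65206/427; 368/7 -65206/427 24279/427]
step 1: y = z − H·x̄ = [-6353/427]
step 1: S = H·P̄·Hᵀ + R = [2027252/427]
step 1: K = P̄·Hᵀ·S⁻¹ = [29707/2027252; -369919/1013626; 103995/2027252]
step 1: x' = x̄ + K·y = [22726607/2027252, -13370597/1013626, 16085559/2027252]
step 1: P' = (I − K·H)·P̄ = [115803465/2027252 -74468377/1013626 99340453/2027252; -74468377/1013626 48139997/506813 -64695013/1013626; 99340453/2027252 -64695013/1013626 89940729/2027252]
step 2: x̄ = F·x = [-3320524/506813, -29758937/506813, 694063/1013626]
step 2: P̄ = F·P·Fᵀ + Q = [7570101/506813 42251460/506813 447928/506813; 42251460/506813 952870044/506813 -75900552/506813; 447928/506813 -75900552/506813 9678864/506813]
step 2: y = z − H·x̄ = [-194741825/1013626]
step 2: S = H·P̄·Hᵀ + R = [8962464331/506813]
step 2: K = P̄·Hᵀ·S⁻¹ = [-149912611/8962464331; -2909463960/8962464331; 216679008/8962464331]
step 2: x' = x̄ + K·y = [-59836469001/17924928662, 32721633581/8962464331, -70984664119/17924928662]
step 2: P' = (I − K·H)·P̄ = [89526056470/8962464331 -113430665100/8962464331 72013651112/8962464331; -113430665100/8962464331 148147831428/8962464331 -98332571064/8962464331; 72013651112/8962464331 -98332571064/8962464331 78523401840/8962464331]

step 0: x' = [720/427, -1357/427, 3160/427], P' = [6942/427 -9714/427 8406/427; -9714/427 14362/427 -13740/427; 8406/427 -13740/427 15970/427]
step 1: x' = [22726607/2027252, -13370597/1013626, 16085559/2027252], P' = [115803465/2027252 -74468377/1013626 99340453/2027252; -74468377/1013626 48139997/506813 -64695013/1013626; 99340453/2027252 -64695013/1013626 89940729/2027252]
step 2: x' = [-59836469001/17924928662, 32721633581/8962464331, -70984664119/17924928662], P' = [89526056470/8962464331 -113430665100/8962464331 72013651112/8962464331; -113430665100/8962464331 148147831428/8962464331 -98332571064/8962464331; 72013651112/8962464331 -98332571064/8962464331 78523401840/8962464331]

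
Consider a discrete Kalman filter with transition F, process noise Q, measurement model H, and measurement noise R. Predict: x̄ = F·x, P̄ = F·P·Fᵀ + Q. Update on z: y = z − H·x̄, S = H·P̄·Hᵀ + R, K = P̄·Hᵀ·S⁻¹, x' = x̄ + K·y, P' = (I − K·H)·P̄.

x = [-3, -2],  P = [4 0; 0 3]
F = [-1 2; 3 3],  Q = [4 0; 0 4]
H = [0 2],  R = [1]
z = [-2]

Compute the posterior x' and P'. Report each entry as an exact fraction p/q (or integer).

x' = [67/269, -283/269]
P' = [5236/269 6/269; 6/269 67/269]

x̄ = F·x = [-1, -15]
P̄ = F·P·Fᵀ + Q = [20 6; 6 67]
y = z − H·x̄ = [28]
S = H·P̄·Hᵀ + R = [269]
K = P̄·Hᵀ·S⁻¹ = [12/269; 134/269]
x' = x̄ + K·y = [67/269, -283/269]
P' = (I − K·H)·P̄ = [5236/269 6/269; 6/269 67/269]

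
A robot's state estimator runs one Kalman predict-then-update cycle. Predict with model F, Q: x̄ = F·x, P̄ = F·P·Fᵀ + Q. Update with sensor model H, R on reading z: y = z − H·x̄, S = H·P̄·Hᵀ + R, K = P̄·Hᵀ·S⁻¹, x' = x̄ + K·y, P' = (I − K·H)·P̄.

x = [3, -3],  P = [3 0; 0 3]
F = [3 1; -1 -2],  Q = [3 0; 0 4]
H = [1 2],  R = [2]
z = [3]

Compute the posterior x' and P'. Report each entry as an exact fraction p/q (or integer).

x' = [93/17, -18/17]
P' = [558/17 -278/17; -278/17 440/51]

x̄ = F·x = [6, 3]
P̄ = F·P·Fᵀ + Q = [33 -15; -15 19]
y = z − H·x̄ = [-9]
S = H·P̄·Hᵀ + R = [51]
K = P̄·Hᵀ·S⁻¹ = [1/17; 23/51]
x' = x̄ + K·y = [93/17, -18/17]
P' = (I − K·H)·P̄ = [558/17 -278/17; -278/17 440/51]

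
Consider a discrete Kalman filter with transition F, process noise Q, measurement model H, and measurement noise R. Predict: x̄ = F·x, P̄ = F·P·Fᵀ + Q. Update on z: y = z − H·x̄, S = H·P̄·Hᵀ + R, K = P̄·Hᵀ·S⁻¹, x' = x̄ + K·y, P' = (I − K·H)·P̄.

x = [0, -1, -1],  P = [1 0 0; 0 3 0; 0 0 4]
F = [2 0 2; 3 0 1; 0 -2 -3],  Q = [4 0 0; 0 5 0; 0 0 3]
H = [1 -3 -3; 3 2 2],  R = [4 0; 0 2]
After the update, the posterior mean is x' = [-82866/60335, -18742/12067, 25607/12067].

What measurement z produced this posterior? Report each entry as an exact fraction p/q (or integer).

z = [-3, -3]

x̄ = F·x = [-2, -1, 5]
P̄ = F·P·Fᵀ + Q = [24 14 -24; 14 18 -12; -24 -12 51]
S = H·P̄·Hᵀ + R = [493 -128; -128 278]
K = P̄·Hᵀ·S⁻¹ = [10834/60335 16274/60335; 580/12067 2611/12067; -3843/12067 -1509/12067]
x' − x̄ = [37804/60335, -6675/12067, -34728/12067] = K·y
y = (KᵀK)⁻¹·Kᵀ·(x' − x̄) = [11, -5]
z = y + H·x̄ = [11, -5] + [-14, 2] = [-3, -3]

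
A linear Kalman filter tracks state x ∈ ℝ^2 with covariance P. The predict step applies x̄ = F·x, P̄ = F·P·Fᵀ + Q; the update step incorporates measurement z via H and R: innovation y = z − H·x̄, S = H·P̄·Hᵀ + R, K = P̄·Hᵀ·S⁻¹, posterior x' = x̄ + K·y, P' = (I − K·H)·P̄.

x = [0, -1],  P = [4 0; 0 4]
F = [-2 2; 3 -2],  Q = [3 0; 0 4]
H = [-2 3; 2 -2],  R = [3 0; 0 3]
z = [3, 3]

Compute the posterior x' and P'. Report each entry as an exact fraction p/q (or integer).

x̄ = F·x = [-2, 2]
P̄ = F·P·Fᵀ + Q = [35 -40; -40 56]
y = z − H·x̄ = [-7, 11]
S = H·P̄·Hᵀ + R = [1127 -876; -876 687]
K = P̄·Hᵀ·S⁻¹ = [10/79 30/79; 728/2291 288/2291]
x' = x̄ + K·y = [102/79, 2654/2291]
P' = (I − K·H)·P̄ = [165/79 120/79; 120/79 3048/2291]

x' = [102/79, 2654/2291]
P' = [165/79 120/79; 120/79 3048/2291]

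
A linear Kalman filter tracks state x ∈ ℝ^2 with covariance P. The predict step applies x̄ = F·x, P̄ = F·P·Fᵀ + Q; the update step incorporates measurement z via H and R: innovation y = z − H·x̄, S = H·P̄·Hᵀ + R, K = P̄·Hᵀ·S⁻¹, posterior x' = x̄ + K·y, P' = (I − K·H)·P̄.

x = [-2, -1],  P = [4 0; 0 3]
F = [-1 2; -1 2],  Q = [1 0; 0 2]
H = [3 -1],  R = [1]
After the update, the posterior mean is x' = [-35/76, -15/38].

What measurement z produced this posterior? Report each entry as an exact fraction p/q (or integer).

x̄ = F·x = [0, 0]
P̄ = F·P·Fᵀ + Q = [17 16; 16 18]
S = H·P̄·Hᵀ + R = [76]
K = P̄·Hᵀ·S⁻¹ = [35/76; 15/38]
x' − x̄ = [-35/76, -15/38] = K·y
y = (KᵀK)⁻¹·Kᵀ·(x' − x̄) = [-1]
z = y + H·x̄ = [-1] + [0] = [-1]

z = [-1]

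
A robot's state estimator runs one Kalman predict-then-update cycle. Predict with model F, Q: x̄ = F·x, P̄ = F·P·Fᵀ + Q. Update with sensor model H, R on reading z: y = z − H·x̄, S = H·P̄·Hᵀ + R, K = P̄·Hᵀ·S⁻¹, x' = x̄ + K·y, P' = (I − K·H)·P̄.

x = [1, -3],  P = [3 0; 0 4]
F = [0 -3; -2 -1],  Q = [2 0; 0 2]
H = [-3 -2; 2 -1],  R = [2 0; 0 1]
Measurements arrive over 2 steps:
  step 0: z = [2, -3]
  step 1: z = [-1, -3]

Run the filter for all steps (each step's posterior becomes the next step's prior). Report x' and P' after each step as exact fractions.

step 0: x' = [-14921/13632, 359/568], P' = [829/6816 -11/284; -11/284 24/71]
step 1: x' = [-935499/1254998, 4014939/2509996], P' = [74280/627499 -20564/627499; -20564/627499 190665/627499]

step 0: x̄ = F·x = [9, 1]
step 0: P̄ = F·P·Fᵀ + Q = [38 12; 12 18]
step 0: y = z − H·x̄ = [31, -20]
step 0: S = H·P̄·Hᵀ + R = [560 -204; -204 123]
step 0: K = P̄·Hᵀ·S⁻¹ = [-653/4544 961/3408; -159/568 -59/142]
step 0: x' = x̄ + K·y = [-14921/13632, 359/568]
step 0: P' = (I − K·H)·P̄ = [829/6816 -11/284; -11/284 24/71]
step 1: x̄ = F·x = [-1077/568, 10613/6816]
step 1: P̄ = F·P·Fᵀ + Q = [358/71 111/142; 111/142 4549/1704]
step 1: y = z − H·x̄ = [-12181/3408, 16013/6816]
step 1: S = H·P̄·Hᵀ + R = [28729/426 -21893/852; -21893/852 35293/1704]
step 1: K = P̄·Hᵀ·S⁻¹ = [-90856/627499 169124/627499; -159819/627499 -231793/627499]
step 1: x' = x̄ + K·y = [-935499/1254998, 4014939/2509996]
step 1: P' = (I − K·H)·P̄ = [74280/627499 -20564/627499; -20564/627499 190665/627499]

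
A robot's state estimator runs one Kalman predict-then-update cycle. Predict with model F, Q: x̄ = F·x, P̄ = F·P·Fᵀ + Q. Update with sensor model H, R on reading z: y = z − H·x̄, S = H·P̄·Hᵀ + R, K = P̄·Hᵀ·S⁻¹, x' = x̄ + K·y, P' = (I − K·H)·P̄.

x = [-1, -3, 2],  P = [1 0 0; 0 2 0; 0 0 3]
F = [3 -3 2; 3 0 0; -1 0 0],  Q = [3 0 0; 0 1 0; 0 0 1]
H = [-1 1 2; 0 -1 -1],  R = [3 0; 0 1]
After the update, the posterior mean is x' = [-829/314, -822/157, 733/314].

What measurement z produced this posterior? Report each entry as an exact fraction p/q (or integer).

z = [3, 3]

x̄ = F·x = [10, -3, 1]
P̄ = F·P·Fᵀ + Q = [42 9 -3; 9 10 -3; -3 -3 2]
S = H·P̄·Hᵀ + R = [45 1; 1 7]
K = P̄·Hᵀ·S⁻¹ = [-267/314 -231/314; -14/157 -155/157; 27/314 41/314]
x' − x̄ = [-3969/314, -351/157, 419/314] = K·y
y = (KᵀK)⁻¹·Kᵀ·(x' − x̄) = [14, 1]
z = y + H·x̄ = [14, 1] + [-11, 2] = [3, 3]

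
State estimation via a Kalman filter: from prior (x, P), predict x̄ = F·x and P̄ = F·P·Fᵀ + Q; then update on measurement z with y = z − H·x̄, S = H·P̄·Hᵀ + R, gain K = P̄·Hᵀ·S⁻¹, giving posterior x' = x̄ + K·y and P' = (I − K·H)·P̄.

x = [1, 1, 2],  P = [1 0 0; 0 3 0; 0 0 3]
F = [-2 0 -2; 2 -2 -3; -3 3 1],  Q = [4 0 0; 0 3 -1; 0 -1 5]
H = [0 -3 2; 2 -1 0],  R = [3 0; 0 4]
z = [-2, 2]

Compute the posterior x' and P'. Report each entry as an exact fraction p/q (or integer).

x' = [4478/5919, 7462/29595, -5446/9865]
P' = [11014/5919 9568/5919 4470/1973; 9568/5919 81452/29595 37464/9865; 4470/1973 37464/9865 58674/9865]

x̄ = F·x = [-6, -6, 2]
P̄ = F·P·Fᵀ + Q = [20 14 0; 14 46 -34; 0 -34 44]
y = z − H·x̄ = [-24, 8]
S = H·P̄·Hᵀ + R = [1001 122; 122 74]
K = P̄·Hᵀ·S⁻¹ = [-628/5919 3115/5919; -6524/29595 3557/29595; 1652/9865 1809/9865]
x' = x̄ + K·y = [4478/5919, 7462/29595, -5446/9865]
P' = (I − K·H)·P̄ = [11014/5919 9568/5919 4470/1973; 9568/5919 81452/29595 37464/9865; 4470/1973 37464/9865 58674/9865]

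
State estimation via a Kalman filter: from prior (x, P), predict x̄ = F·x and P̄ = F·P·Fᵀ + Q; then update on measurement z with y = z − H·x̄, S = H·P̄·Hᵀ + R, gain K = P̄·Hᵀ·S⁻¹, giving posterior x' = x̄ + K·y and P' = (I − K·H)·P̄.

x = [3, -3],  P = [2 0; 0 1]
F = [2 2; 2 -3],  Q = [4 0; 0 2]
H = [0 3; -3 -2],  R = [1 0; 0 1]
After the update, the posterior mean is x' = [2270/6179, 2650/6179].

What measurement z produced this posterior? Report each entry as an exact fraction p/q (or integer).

x̄ = F·x = [0, 15]
P̄ = F·P·Fᵀ + Q = [16 2; 2 19]
S = H·P̄·Hᵀ + R = [172 -132; -132 245]
K = P̄·Hᵀ·S⁻¹ = [-2697/12358 -2038/6179; 8157/24716 -11/6179]
x' − x̄ = [2270/6179, -90035/6179] = K·y
y = (KᵀK)⁻¹·Kᵀ·(x' − x̄) = [-44, 28]
z = y + H·x̄ = [-44, 28] + [45, -30] = [1, -2]

z = [1, -2]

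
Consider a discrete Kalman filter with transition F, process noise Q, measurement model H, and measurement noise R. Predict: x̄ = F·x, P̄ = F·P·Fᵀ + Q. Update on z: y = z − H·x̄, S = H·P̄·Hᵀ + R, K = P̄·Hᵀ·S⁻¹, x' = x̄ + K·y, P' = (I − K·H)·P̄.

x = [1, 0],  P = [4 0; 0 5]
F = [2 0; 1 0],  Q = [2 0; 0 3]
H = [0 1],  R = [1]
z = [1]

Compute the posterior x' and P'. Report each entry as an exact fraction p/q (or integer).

x̄ = F·x = [2, 1]
P̄ = F·P·Fᵀ + Q = [18 8; 8 7]
y = z − H·x̄ = [0]
S = H·P̄·Hᵀ + R = [8]
K = P̄·Hᵀ·S⁻¹ = [1; 7/8]
x' = x̄ + K·y = [2, 1]
P' = (I − K·H)·P̄ = [10 1; 1 7/8]

x' = [2, 1]
P' = [10 1; 1 7/8]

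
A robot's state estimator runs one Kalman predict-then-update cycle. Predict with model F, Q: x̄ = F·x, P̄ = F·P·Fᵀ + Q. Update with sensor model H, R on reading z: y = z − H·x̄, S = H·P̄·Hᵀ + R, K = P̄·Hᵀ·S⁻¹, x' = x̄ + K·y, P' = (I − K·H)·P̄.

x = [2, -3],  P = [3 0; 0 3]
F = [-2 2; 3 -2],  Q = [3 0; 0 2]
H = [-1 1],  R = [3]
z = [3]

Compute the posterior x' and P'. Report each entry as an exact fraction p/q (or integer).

x' = [-227/131, 223/131]
P' = [288/131 117/131; 117/131 330/131]

x̄ = F·x = [-10, 12]
P̄ = F·P·Fᵀ + Q = [27 -30; -30 41]
y = z − H·x̄ = [-19]
S = H·P̄·Hᵀ + R = [131]
K = P̄·Hᵀ·S⁻¹ = [-57/131; 71/131]
x' = x̄ + K·y = [-227/131, 223/131]
P' = (I − K·H)·P̄ = [288/131 117/131; 117/131 330/131]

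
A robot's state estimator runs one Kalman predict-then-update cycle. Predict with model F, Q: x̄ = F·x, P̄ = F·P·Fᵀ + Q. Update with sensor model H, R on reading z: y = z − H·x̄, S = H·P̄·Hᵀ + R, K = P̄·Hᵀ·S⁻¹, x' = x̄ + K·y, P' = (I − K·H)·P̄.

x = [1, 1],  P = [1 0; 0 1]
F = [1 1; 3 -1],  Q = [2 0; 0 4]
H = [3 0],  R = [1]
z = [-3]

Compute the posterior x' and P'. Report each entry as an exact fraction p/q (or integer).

x̄ = F·x = [2, 2]
P̄ = F·P·Fᵀ + Q = [4 2; 2 14]
y = z − H·x̄ = [-9]
S = H·P̄·Hᵀ + R = [37]
K = P̄·Hᵀ·S⁻¹ = [12/37; 6/37]
x' = x̄ + K·y = [-34/37, 20/37]
P' = (I − K·H)·P̄ = [4/37 2/37; 2/37 482/37]

x' = [-34/37, 20/37]
P' = [4/37 2/37; 2/37 482/37]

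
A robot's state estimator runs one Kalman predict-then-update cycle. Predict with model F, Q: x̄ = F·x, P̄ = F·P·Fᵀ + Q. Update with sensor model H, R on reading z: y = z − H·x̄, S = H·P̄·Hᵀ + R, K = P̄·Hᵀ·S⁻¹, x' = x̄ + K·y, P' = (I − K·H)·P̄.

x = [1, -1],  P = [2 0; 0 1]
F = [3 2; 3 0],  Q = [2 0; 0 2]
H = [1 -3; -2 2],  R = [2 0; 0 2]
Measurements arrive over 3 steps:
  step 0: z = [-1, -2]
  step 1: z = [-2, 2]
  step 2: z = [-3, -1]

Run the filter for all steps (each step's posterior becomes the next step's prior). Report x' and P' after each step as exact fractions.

step 0: x̄ = F·x = [1, 3]
step 0: P̄ = F·P·Fᵀ + Q = [24 18; 18 20]
step 0: y = z − H·x̄ = [7, -6]
step 0: S = H·P̄·Hᵀ + R = [98 -24; -24 34]
step 0: K = P̄·Hᵀ·S⁻¹ = [-327/689 -474/689; -333/689 -154/689]
step 0: x' = x̄ + K·y = [1244/689, 660/689]
step 0: P' = (I − K·H)·P̄ = [1038/689 564/689; 564/689 410/689]
step 1: x̄ = F·x = [5052/689, 3732/689]
step 1: P̄ = F·P·Fᵀ + Q = [19128/689 12726/689; 12726/689 10720/689]
step 1: y = z − H·x̄ = [4766/689, 4018/689]
step 1: S = H·P̄·Hᵀ + R = [40630/689 -768/689; -768/689 18962/689]
step 1: K = P̄·Hᵀ·S⁻¹ = [-134637/279331 -194070/279331; -134829/279331 -64562/279331]
step 1: x' = x̄ + K·y = [-14910/279331, 203858/279331]
step 1: P' = (I − K·H)·P̄ = [425742/279331 231672/279331; 231672/279331 167110/279331]
step 2: x̄ = F·x = [27922/21487, -44730/279331]
step 2: P̄ = F·P·Fᵀ + Q = [602988/21487 401670/21487; 401670/21487 4390340/279331]
step 2: y = z − H·x̄ = [-1335169/279331, 536101/279331]
step 2: S = H·P̄·Hᵀ + R = [16580306/279331 -246048/279331; -246048/279331 7701718/279331]
step 2: K = P̄·Hᵀ·S⁻¹ = [-55099263/114233921 -79396314/114233921; -55160775/114233921 -26424430/114233921]
step 2: x' = x̄ + K·y = [259433069/114233921, 194654765/114233921]
step 2: P' = (I − K·H)·P̄ = [174193734/114233921 94797420/114233921; 94797420/114233921 68372990/114233921]

step 0: x' = [1244/689, 660/689], P' = [1038/689 564/689; 564/689 410/689]
step 1: x' = [-14910/279331, 203858/279331], P' = [425742/279331 231672/279331; 231672/279331 167110/279331]
step 2: x' = [259433069/114233921, 194654765/114233921], P' = [174193734/114233921 94797420/114233921; 94797420/114233921 68372990/114233921]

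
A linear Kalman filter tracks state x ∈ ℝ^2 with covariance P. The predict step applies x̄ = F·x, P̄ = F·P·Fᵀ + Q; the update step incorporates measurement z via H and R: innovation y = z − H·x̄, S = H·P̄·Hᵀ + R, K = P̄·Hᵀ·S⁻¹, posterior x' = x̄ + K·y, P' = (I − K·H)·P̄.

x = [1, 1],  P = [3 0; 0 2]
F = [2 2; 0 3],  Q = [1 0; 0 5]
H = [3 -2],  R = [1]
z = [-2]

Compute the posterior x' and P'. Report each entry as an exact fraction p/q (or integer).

x' = [40/23, 247/69]
P' = [459/46 341/23; 341/23 1537/69]

x̄ = F·x = [4, 3]
P̄ = F·P·Fᵀ + Q = [21 12; 12 23]
y = z − H·x̄ = [-8]
S = H·P̄·Hᵀ + R = [138]
K = P̄·Hᵀ·S⁻¹ = [13/46; -5/69]
x' = x̄ + K·y = [40/23, 247/69]
P' = (I − K·H)·P̄ = [459/46 341/23; 341/23 1537/69]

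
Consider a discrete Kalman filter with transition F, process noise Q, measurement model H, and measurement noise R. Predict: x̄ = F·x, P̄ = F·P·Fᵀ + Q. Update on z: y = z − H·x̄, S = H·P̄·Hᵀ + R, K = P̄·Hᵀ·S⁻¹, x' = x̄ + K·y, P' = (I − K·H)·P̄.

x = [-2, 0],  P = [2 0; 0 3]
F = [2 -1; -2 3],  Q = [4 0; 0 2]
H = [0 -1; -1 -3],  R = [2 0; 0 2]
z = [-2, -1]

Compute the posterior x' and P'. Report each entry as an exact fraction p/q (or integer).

x̄ = F·x = [-4, 4]
P̄ = F·P·Fᵀ + Q = [15 -17; -17 37]
y = z − H·x̄ = [2, 7]
S = H·P̄·Hᵀ + R = [39 94; 94 248]
K = P̄·Hᵀ·S⁻¹ = [208/209 -97/418; -85/209 -47/209]
x' = x̄ + K·y = [-1519/418, 337/209]
P' = (I − K·H)·P̄ = [1345/209 -416/209; -416/209 170/209]

x' = [-1519/418, 337/209]
P' = [1345/209 -416/209; -416/209 170/209]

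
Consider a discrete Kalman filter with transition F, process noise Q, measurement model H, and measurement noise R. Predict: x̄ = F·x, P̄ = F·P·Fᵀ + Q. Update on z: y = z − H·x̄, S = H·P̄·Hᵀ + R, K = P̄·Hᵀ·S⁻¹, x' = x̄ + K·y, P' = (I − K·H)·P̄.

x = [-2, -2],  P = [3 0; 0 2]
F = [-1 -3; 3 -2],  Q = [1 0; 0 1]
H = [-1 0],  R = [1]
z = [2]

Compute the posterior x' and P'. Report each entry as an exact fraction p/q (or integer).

x̄ = F·x = [8, -2]
P̄ = F·P·Fᵀ + Q = [22 3; 3 36]
y = z − H·x̄ = [10]
S = H·P̄·Hᵀ + R = [23]
K = P̄·Hᵀ·S⁻¹ = [-22/23; -3/23]
x' = x̄ + K·y = [-36/23, -76/23]
P' = (I − K·H)·P̄ = [22/23 3/23; 3/23 819/23]

x' = [-36/23, -76/23]
P' = [22/23 3/23; 3/23 819/23]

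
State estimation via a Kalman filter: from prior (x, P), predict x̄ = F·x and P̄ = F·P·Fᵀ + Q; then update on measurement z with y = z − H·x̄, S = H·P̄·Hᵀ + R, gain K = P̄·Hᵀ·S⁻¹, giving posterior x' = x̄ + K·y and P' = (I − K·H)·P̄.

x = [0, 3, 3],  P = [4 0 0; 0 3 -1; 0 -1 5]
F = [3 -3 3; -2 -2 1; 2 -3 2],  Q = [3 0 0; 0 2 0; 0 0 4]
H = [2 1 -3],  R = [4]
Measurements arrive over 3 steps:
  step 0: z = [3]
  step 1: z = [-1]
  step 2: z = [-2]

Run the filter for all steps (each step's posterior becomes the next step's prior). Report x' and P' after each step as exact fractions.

step 0: x̄ = F·x = [0, -3, -3]
step 0: P̄ = F·P·Fᵀ + Q = [129 18 96; 18 39 19; 96 19 79]
step 0: y = z − H·x̄ = [-3]
step 0: S = H·P̄·Hᵀ + R = [76]
step 0: K = P̄·Hᵀ·S⁻¹ = [-3/19; 9/38; -13/38]
step 0: x' = x̄ + K·y = [9/19, -141/38, -75/38]
step 0: P' = (I − K·H)·P̄ = [2415/19 396/19 1746/19; 396/19 660/19 478/19; 1746/19 478/19 1332/19]
step 1: x̄ = F·x = [126/19, 9/2, 309/38]
step 1: P̄ = F·P·Fᵀ + Q = [55416/19 -846 36264/19; -846 418 -478; 36264/19 -478 24484/19]
step 1: y = z − H·x̄ = [107/19]
step 1: S = H·P̄·Hᵀ + R = [5066/19]
step 1: K = P̄·Hᵀ·S⁻¹ = [-7017/2533; 1520/2533; -5003/2533]
step 1: x' = x̄ + K·y = [-22719/2533, 39917/5066, -15155/5066]
step 1: P' = (I − K·H)·P̄ = [2204850/2533 -1020198/2533 1139190/2533; -1020198/2533 815594/2533 -410294/2533; 1139190/2533 -410294/2533 629366/2533]
step 2: x̄ = F·x = [-150765/2533, -4113/5066, -240937/5066]
step 2: P̄ = F·P·Fᵀ + Q = [79110165/2533 -6172362/2533 59473302/2533; -6172362/2533 1639040/2533 -4113822/2533; 59473302/2533 -4113822/2533 44966766/2533]
step 2: y = z − H·x̄ = [-62885/2533]
step 2: S = H·P̄·Hᵀ + R = [9104586/2533]
step 2: K = P̄·Hᵀ·S⁻¹ = [-4395323/1517431; 817891/4552293; -3344586/1517431]
step 2: x' = x̄ + K·y = [18801580/1517431, -48002263/9104586, 21730481/3034862]
step 2: P' = (I − K·H)·P̄ = [1630884777/1517431 -859195892/1517431 806718318/1517431; -859195892/1517431 2417488726/4552293 -304550910/1517431; 806718318/1517431 -304550910/1517431 440754690/1517431]

step 0: x' = [9/19, -141/38, -75/38], P' = [2415/19 396/19 1746/19; 396/19 660/19 478/19; 1746/19 478/19 1332/19]
step 1: x' = [-22719/2533, 39917/5066, -15155/5066], P' = [2204850/2533 -1020198/2533 1139190/2533; -1020198/2533 815594/2533 -410294/2533; 1139190/2533 -410294/2533 629366/2533]
step 2: x' = [18801580/1517431, -48002263/9104586, 21730481/3034862], P' = [1630884777/1517431 -859195892/1517431 806718318/1517431; -859195892/1517431 2417488726/4552293 -304550910/1517431; 806718318/1517431 -304550910/1517431 440754690/1517431]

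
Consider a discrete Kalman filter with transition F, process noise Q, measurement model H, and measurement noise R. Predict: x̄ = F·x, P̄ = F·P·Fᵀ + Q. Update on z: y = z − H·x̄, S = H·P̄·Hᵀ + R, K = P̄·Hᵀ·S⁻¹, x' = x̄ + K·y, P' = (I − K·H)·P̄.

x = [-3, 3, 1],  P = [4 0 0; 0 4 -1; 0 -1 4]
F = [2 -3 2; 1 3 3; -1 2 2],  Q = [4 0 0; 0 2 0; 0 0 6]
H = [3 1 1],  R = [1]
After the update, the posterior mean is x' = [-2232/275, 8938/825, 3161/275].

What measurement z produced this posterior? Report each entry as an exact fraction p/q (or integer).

x̄ = F·x = [-13, 9, 11]
P̄ = F·P·Fᵀ + Q = [84 -1 -14; -1 60 32; -14 32 34]
S = H·P̄·Hᵀ + R = [825]
K = P̄·Hᵀ·S⁻¹ = [79/275; 89/825; 8/275]
x' − x̄ = [1343/275, 1513/825, 136/275] = K·y
y = (KᵀK)⁻¹·Kᵀ·(x' − x̄) = [17]
z = y + H·x̄ = [17] + [-19] = [-2]

z = [-2]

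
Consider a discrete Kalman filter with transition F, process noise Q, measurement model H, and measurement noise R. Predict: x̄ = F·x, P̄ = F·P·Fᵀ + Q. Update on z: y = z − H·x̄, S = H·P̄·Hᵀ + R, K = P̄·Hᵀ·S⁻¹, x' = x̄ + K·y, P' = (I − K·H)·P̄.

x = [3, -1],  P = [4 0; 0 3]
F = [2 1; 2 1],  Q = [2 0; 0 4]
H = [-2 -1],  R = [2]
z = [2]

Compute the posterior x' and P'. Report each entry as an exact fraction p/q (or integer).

x' = [-112/185, -112/185]
P' = [164/185 -206/185; -206/185 534/185]

x̄ = F·x = [5, 5]
P̄ = F·P·Fᵀ + Q = [21 19; 19 23]
y = z − H·x̄ = [17]
S = H·P̄·Hᵀ + R = [185]
K = P̄·Hᵀ·S⁻¹ = [-61/185; -61/185]
x' = x̄ + K·y = [-112/185, -112/185]
P' = (I − K·H)·P̄ = [164/185 -206/185; -206/185 534/185]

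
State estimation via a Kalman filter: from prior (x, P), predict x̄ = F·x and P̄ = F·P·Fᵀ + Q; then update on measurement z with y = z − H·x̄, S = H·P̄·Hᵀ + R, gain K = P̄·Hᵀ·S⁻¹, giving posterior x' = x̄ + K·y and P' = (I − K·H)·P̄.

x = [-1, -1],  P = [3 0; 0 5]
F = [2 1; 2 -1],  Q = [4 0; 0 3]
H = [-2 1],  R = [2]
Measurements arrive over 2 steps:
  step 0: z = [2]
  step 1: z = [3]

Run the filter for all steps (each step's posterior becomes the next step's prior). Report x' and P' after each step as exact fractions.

step 0: x' = [-43/26, -16/13], P' = [413/78 126/13; 126/13 254/13]
step 1: x' = [-33385/13039, -27341/13039], P' = [22520/13039 32144/13039; 32144/13039 64418/13039]

step 0: x̄ = F·x = [-3, -1]
step 0: P̄ = F·P·Fᵀ + Q = [21 7; 7 20]
step 0: y = z − H·x̄ = [-3]
step 0: S = H·P̄·Hᵀ + R = [78]
step 0: K = P̄·Hᵀ·S⁻¹ = [-35/78; 1/13]
step 0: x' = x̄ + K·y = [-43/26, -16/13]
step 0: P' = (I − K·H)·P̄ = [413/78 126/13; 126/13 254/13]
step 1: x̄ = F·x = [-59/13, -27/13]
step 1: P̄ = F·P·Fᵀ + Q = [3256/39 64/39; 64/39 193/39]
step 1: y = z − H·x̄ = [-4]
step 1: S = H·P̄·Hᵀ + R = [1003/3]
step 1: K = P̄·Hᵀ·S⁻¹ = [-496/1003; 5/1003]
step 1: x' = x̄ + K·y = [-33385/13039, -27341/13039]
step 1: P' = (I − K·H)·P̄ = [22520/13039 32144/13039; 32144/13039 64418/13039]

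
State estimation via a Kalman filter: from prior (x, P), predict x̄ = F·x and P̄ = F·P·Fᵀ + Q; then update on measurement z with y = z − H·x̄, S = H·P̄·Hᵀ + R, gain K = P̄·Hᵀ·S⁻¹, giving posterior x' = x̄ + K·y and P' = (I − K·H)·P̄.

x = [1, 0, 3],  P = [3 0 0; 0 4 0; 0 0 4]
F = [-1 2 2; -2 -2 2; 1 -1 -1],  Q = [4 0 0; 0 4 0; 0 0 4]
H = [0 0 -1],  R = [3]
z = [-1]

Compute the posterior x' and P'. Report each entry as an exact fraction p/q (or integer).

x' = [11/6, 3, 1/2]
P' = [341/18 -1/3 -19/6; -1/3 46 -1; -19/6 -1 5/2]

x̄ = F·x = [5, 4, -2]
P̄ = F·P·Fᵀ + Q = [39 6 -19; 6 48 -6; -19 -6 15]
y = z − H·x̄ = [-3]
S = H·P̄·Hᵀ + R = [18]
K = P̄·Hᵀ·S⁻¹ = [19/18; 1/3; -5/6]
x' = x̄ + K·y = [11/6, 3, 1/2]
P' = (I − K·H)·P̄ = [341/18 -1/3 -19/6; -1/3 46 -1; -19/6 -1 5/2]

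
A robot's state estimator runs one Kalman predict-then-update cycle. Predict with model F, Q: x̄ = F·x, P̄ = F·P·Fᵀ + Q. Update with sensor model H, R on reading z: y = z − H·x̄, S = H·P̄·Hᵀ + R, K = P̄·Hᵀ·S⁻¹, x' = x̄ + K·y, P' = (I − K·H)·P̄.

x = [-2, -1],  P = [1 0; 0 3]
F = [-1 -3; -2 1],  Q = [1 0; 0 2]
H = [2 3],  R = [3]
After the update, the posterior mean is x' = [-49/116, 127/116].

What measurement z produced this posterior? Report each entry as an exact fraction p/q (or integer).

x̄ = F·x = [5, 3]
P̄ = F·P·Fᵀ + Q = [29 -7; -7 9]
S = H·P̄·Hᵀ + R = [116]
K = P̄·Hᵀ·S⁻¹ = [37/116; 13/116]
x' − x̄ = [-629/116, -221/116] = K·y
y = (KᵀK)⁻¹·Kᵀ·(x' − x̄) = [-17]
z = y + H·x̄ = [-17] + [19] = [2]

z = [2]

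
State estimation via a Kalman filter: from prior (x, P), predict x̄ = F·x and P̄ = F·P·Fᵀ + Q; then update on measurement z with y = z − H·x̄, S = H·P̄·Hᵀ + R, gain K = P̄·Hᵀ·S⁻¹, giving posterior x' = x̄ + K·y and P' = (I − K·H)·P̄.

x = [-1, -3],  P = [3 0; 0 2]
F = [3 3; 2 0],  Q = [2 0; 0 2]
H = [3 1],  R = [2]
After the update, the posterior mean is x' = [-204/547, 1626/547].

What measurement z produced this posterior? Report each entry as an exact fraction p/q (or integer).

x̄ = F·x = [-12, -2]
P̄ = F·P·Fᵀ + Q = [47 18; 18 14]
S = H·P̄·Hᵀ + R = [547]
K = P̄·Hᵀ·S⁻¹ = [159/547; 68/547]
x' − x̄ = [6360/547, 2720/547] = K·y
y = (KᵀK)⁻¹·Kᵀ·(x' − x̄) = [40]
z = y + H·x̄ = [40] + [-38] = [2]

z = [2]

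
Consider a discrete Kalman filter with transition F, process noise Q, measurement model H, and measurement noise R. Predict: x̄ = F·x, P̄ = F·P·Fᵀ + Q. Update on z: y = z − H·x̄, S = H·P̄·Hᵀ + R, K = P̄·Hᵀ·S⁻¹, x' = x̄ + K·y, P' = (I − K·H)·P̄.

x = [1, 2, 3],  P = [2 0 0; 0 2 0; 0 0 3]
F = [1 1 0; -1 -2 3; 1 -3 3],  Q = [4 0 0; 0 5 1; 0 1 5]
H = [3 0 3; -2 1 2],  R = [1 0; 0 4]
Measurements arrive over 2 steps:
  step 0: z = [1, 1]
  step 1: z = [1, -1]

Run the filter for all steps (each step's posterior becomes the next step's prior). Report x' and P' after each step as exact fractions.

step 0: x' = [31824/51043, 131907/51043, -13463/51043], P' = [32126/51043 86148/51043 -29338/51043; 86148/51043 397204/51043 -86044/51043; -29338/51043 -86044/51043 32194/51043]
step 1: x' = [2446205753/5694149197, -151514027/5694149197, -556651728/5694149197], P' = [2708594334/5694149197 5880031428/5694149197 -2394060808/5694149197; 5880031428/5694149197 28450852924/5694149197 -5829186340/5694149197; -2394060808/5694149197 -5829186340/5694149197 2705254936/5694149197]

step 0: x̄ = F·x = [3, 4, 4]
step 0: P̄ = F·P·Fᵀ + Q = [8 -6 -4; -6 42 38; -4 38 52]
step 0: y = z − H·x̄ = [-20, -5]
step 0: S = H·P̄·Hᵀ + R = [469 360; 360 494]
step 0: K = P̄·Hᵀ·S⁻¹ = [8364/51043 -9195/51043; 312/51043 13205/51043; 8568/51043 9255/51043]
step 0: x' = x̄ + K·y = [31824/51043, 131907/51043, -13463/51043]
step 0: P' = (I − K·H)·P̄ = [32126/51043 86148/51043 -29338/51043; 86148/51043 397204/51043 -86044/51043; -29338/51043 -86044/51043 32194/51043]
step 1: x̄ = F·x = [163731/51043, -336027/51043, -404286/51043]
step 1: P̄ = F·P·Fᵀ + Q = [805798/51043 -1431124/51043 -1677928/51043; -1431124/51043 3719051/51043 4068695/51043; -1677928/51043 4068695/51043 5007799/51043]
step 1: y = z − H·x̄ = [772708/51043, 1421018/51043]
step 1: S = H·P̄·Hᵀ + R = [22170712/51043 33124719/51043; 33124719/51043 62600311/51043]
step 1: K = P̄·Hᵀ·S⁻¹ = [943600578/5694149197 -1081319714/5694149197; 152535264/5694149197 1258104347/5694149197; 933582384/5694149197 1092361287/5694149197]
step 1: x' = x̄ + K·y = [2446205753/5694149197, -151514027/5694149197, -556651728/5694149197]
step 1: P' = (I − K·H)·P̄ = [2708594334/5694149197 5880031428/5694149197 -2394060808/5694149197; 5880031428/5694149197 28450852924/5694149197 -5829186340/5694149197; -2394060808/5694149197 -5829186340/5694149197 2705254936/5694149197]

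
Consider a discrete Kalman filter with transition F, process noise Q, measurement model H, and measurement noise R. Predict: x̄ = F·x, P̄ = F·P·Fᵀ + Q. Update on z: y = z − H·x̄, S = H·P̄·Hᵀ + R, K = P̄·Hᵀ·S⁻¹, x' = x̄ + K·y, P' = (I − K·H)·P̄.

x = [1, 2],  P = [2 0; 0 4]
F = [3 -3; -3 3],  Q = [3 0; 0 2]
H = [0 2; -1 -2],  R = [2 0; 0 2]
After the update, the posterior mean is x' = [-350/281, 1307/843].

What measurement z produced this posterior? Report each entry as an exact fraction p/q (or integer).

z = [3, -2]

x̄ = F·x = [-3, 3]
P̄ = F·P·Fᵀ + Q = [57 -54; -54 56]
S = H·P̄·Hᵀ + R = [226 -116; -116 67]
K = P̄·Hᵀ·S⁻¹ = [-220/281 -167/281; 388/843 -58/843]
x' − x̄ = [493/281, -1222/843] = K·y
y = (KᵀK)⁻¹·Kᵀ·(x' − x̄) = [-3, 1]
z = y + H·x̄ = [-3, 1] + [6, -3] = [3, -2]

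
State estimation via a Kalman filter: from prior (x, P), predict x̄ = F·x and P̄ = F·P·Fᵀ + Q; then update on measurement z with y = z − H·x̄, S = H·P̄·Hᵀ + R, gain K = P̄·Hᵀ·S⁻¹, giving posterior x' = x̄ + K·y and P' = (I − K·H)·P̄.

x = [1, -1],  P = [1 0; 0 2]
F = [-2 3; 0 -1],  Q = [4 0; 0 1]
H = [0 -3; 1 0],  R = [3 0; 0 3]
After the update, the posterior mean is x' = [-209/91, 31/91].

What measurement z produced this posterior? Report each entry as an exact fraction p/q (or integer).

z = [-1, -2]

x̄ = F·x = [-5, 1]
P̄ = F·P·Fᵀ + Q = [26 -6; -6 3]
S = H·P̄·Hᵀ + R = [30 18; 18 29]
K = P̄·Hᵀ·S⁻¹ = [9/91 76/91; -51/182 -3/91]
x' − x̄ = [246/91, -60/91] = K·y
y = (KᵀK)⁻¹·Kᵀ·(x' − x̄) = [2, 3]
z = y + H·x̄ = [2, 3] + [-3, -5] = [-1, -2]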